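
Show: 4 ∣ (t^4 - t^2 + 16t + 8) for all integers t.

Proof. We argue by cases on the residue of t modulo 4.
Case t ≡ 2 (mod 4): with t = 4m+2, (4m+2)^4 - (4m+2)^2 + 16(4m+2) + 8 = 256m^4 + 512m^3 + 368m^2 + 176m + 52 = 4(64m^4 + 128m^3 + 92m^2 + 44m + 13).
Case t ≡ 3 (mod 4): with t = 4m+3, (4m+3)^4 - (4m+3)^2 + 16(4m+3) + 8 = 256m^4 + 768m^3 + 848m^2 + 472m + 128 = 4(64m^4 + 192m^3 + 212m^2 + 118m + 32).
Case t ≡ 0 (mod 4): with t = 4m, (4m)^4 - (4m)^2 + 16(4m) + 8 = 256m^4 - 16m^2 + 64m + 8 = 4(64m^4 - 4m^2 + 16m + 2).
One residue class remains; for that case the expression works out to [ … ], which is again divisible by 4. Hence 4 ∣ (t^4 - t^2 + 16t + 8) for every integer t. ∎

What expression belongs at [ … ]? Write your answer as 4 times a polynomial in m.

4(64m^4 + 64m^3 + 20m^2 + 18m + 6)

The residues treated are {2, 3, 0}, so the missing case is t ≡ 1 (mod 4); write t = 4m+1.
Then (4m+1)^4 - (4m+1)^2 + 16(4m+1) + 8 = 256m^4 + 256m^3 + 80m^2 + 72m + 24 = 4(64m^4 + 64m^3 + 20m^2 + 18m + 6).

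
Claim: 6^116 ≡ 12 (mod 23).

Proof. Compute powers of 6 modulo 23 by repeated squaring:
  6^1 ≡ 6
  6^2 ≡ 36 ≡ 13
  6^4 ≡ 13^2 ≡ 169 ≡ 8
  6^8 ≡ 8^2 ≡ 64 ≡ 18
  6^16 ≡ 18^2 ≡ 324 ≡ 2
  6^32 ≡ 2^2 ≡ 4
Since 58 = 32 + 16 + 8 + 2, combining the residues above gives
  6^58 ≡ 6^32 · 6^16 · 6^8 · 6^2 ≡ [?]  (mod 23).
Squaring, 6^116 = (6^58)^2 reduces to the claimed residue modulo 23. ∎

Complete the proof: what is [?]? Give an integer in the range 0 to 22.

Multiply the listed residues: 4 · 2 · 18 · 13 = 8 → 144 → 1872.
Reducing modulo 23: 1872 = 81·23 + 9, so 6^58 ≡ 9.

9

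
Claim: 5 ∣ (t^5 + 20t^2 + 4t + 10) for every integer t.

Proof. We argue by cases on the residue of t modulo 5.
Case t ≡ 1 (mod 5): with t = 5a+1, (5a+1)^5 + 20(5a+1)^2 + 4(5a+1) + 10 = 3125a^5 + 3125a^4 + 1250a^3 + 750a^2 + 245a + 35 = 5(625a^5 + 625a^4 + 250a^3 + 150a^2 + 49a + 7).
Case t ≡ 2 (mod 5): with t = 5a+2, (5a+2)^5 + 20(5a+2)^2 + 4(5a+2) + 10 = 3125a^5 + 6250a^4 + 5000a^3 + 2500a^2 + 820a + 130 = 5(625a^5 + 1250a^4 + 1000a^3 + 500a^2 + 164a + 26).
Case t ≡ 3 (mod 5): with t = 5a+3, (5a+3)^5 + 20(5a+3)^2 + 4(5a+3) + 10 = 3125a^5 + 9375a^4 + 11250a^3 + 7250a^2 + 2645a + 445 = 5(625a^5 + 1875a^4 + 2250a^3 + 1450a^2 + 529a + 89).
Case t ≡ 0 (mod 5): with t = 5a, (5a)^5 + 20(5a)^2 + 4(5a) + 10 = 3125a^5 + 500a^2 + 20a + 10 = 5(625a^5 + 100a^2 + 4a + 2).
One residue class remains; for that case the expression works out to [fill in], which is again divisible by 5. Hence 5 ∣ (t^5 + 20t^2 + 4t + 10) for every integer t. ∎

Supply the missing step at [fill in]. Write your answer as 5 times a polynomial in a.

Only t ≡ 4 (mod 5) is unaccounted for. Put t = 5a+4:
(5a+4)^5 + 20(5a+4)^2 + 4(5a+4) + 10 expands to 3125a^5 + 12500a^4 + 20000a^3 + 16500a^2 + 7220a + 1370,
and factoring out 5 leaves 5(625a^5 + 2500a^4 + 4000a^3 + 3300a^2 + 1444a + 274).

5(625a^5 + 2500a^4 + 4000a^3 + 3300a^2 + 1444a + 274)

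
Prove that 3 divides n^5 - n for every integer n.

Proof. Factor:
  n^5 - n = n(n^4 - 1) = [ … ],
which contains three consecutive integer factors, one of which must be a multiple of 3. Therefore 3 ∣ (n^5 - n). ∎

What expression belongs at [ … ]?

(n - 1)n(n + 1)(n^2 + 1)

n^4 - 1 = (n^2 - 1)(n^2 + 1), and n^2 - 1 = (n-1)(n+1).
So n(n^4 - 1) = (n - 1)n(n + 1)(n^2 + 1).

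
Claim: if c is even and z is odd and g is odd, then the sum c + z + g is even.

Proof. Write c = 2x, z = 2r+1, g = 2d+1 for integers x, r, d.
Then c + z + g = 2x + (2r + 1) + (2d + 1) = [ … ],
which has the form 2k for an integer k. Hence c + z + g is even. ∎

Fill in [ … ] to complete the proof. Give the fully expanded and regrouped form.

2(d + r + x + 1)

Expanding: 2x + (2r + 1) + (2d + 1) = 2d + 2r + 2x + 2.
Every term is even; pulling out the factor of 2 gives 2(d + r + x + 1).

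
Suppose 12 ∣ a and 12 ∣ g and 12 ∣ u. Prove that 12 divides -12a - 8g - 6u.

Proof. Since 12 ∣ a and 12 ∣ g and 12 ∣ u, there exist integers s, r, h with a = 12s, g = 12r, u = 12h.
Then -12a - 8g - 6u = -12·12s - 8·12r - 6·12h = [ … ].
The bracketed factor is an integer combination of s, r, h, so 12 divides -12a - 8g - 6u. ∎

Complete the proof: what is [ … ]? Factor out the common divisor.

12(-6h - 8r - 12s)

Pull the common 12 out of every term: -12·12s - 8·12r - 6·12h = 12(-6h - 8r - 12s).
-6h - 8r - 12s is an integer, which exhibits the divisibility.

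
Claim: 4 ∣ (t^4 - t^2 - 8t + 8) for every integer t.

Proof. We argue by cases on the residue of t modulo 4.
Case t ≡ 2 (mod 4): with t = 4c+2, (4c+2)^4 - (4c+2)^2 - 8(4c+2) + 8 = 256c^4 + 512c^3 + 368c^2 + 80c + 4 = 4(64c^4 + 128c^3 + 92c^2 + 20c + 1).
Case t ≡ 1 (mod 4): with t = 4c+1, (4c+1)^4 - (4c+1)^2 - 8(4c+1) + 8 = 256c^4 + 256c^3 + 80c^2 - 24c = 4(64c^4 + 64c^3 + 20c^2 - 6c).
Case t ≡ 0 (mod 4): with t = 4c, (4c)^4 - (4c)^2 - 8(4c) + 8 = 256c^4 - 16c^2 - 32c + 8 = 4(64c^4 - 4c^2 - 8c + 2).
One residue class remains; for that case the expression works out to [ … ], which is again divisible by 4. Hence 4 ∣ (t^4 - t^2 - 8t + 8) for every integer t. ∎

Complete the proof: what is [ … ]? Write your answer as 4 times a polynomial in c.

Only t ≡ 3 (mod 4) is unaccounted for. Put t = 4c+3:
(4c+3)^4 - (4c+3)^2 - 8(4c+3) + 8 expands to 256c^4 + 768c^3 + 848c^2 + 376c + 56,
and factoring out 4 leaves 4(64c^4 + 192c^3 + 212c^2 + 94c + 14).

4(64c^4 + 192c^3 + 212c^2 + 94c + 14)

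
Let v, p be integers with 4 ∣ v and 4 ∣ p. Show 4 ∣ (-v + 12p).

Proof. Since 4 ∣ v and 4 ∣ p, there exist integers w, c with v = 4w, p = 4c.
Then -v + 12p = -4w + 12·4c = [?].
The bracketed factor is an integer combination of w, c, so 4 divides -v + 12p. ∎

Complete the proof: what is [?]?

Pull the common 4 out of every term: -4w + 12·4c = 4(12c - w).
12c - w is an integer, which exhibits the divisibility.

4(12c - w)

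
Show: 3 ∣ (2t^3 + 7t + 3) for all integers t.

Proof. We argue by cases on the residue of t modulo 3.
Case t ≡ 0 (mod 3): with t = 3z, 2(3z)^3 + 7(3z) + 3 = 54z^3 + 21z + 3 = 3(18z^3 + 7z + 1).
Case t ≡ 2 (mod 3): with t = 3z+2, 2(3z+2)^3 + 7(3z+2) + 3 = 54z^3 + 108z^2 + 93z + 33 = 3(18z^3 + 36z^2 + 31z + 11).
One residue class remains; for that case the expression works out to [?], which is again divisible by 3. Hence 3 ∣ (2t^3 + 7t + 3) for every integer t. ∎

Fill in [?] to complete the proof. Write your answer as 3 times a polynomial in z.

Only t ≡ 1 (mod 3) is unaccounted for. Put t = 3z+1:
2(3z+1)^3 + 7(3z+1) + 3 expands to 54z^3 + 54z^2 + 39z + 12,
and factoring out 3 leaves 3(18z^3 + 18z^2 + 13z + 4).

3(18z^3 + 18z^2 + 13z + 4)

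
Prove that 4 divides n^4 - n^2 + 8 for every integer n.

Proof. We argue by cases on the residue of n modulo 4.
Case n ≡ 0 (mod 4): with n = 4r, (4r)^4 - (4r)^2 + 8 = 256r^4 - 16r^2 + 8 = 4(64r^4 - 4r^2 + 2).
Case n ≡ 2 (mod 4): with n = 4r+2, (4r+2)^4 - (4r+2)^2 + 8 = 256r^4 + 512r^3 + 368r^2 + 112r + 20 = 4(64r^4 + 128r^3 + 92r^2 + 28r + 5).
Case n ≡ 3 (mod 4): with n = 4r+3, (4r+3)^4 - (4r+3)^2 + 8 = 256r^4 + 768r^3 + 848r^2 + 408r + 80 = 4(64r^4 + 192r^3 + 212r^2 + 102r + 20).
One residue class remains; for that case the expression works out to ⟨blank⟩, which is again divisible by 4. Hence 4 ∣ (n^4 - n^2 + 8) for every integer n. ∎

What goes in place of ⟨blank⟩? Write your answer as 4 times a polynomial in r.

4(64r^4 + 64r^3 + 20r^2 + 2r + 2)

Only n ≡ 1 (mod 4) is unaccounted for. Put n = 4r+1:
(4r+1)^4 - (4r+1)^2 + 8 expands to 256r^4 + 256r^3 + 80r^2 + 8r + 8,
and factoring out 4 leaves 4(64r^4 + 64r^3 + 20r^2 + 2r + 2).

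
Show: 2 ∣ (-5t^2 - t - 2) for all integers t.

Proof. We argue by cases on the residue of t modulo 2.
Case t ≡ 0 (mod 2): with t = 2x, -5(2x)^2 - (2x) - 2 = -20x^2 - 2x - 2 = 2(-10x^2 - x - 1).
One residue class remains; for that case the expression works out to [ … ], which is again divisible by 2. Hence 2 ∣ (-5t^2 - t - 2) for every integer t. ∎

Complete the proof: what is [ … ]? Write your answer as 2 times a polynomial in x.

Only t ≡ 1 (mod 2) is unaccounted for. Put t = 2x+1:
-5(2x+1)^2 - (2x+1) - 2 expands to -20x^2 - 22x - 8,
and factoring out 2 leaves 2(-10x^2 - 11x - 4).

2(-10x^2 - 11x - 4)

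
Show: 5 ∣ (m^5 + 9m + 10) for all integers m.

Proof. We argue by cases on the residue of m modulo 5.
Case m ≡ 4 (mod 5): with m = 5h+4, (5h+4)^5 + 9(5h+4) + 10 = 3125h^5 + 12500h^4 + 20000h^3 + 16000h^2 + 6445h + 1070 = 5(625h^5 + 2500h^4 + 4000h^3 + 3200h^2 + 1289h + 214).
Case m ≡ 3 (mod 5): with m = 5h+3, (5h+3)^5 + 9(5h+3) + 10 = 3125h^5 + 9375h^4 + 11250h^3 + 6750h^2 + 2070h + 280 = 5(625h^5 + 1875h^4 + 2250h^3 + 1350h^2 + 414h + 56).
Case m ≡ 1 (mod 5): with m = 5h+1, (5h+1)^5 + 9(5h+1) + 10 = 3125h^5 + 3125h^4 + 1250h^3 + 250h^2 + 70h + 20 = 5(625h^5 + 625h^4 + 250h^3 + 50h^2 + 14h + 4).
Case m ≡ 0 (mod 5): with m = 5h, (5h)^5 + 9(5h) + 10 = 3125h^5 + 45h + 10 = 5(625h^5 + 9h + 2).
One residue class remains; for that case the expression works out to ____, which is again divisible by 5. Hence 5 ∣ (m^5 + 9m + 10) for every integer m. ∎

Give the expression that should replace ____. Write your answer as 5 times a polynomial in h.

Only m ≡ 2 (mod 5) is unaccounted for. Put m = 5h+2:
(5h+2)^5 + 9(5h+2) + 10 expands to 3125h^5 + 6250h^4 + 5000h^3 + 2000h^2 + 445h + 60,
and factoring out 5 leaves 5(625h^5 + 1250h^4 + 1000h^3 + 400h^2 + 89h + 12).

5(625h^5 + 1250h^4 + 1000h^3 + 400h^2 + 89h + 12)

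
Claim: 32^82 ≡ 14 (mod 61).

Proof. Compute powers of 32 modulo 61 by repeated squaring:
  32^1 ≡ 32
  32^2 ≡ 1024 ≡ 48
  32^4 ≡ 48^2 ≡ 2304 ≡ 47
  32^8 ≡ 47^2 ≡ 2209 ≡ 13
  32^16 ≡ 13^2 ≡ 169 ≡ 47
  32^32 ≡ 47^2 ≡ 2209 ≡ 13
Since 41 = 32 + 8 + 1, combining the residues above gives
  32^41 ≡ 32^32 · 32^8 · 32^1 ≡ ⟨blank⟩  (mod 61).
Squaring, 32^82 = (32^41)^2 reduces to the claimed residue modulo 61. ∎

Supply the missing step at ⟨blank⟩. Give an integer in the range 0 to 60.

Multiply the listed residues: 13 · 13 · 32 = 169 → 5408.
Reducing modulo 61: 5408 = 88·61 + 40, so 32^41 ≡ 40.

40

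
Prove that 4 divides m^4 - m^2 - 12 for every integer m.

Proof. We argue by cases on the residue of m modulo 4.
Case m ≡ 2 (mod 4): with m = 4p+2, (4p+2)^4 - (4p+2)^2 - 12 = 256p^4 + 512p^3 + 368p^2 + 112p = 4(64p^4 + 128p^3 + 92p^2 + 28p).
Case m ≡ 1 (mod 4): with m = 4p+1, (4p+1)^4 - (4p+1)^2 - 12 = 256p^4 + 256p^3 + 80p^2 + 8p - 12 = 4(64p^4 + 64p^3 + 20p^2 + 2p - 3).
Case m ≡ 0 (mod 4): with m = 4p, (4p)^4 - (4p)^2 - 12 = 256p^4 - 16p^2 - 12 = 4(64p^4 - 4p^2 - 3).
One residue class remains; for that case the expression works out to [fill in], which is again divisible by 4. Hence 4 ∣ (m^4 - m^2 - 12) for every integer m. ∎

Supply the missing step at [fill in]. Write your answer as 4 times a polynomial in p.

4(64p^4 + 192p^3 + 212p^2 + 102p + 15)

Only m ≡ 3 (mod 4) is unaccounted for. Put m = 4p+3:
(4p+3)^4 - (4p+3)^2 - 12 expands to 256p^4 + 768p^3 + 848p^2 + 408p + 60,
and factoring out 4 leaves 4(64p^4 + 192p^3 + 212p^2 + 102p + 15).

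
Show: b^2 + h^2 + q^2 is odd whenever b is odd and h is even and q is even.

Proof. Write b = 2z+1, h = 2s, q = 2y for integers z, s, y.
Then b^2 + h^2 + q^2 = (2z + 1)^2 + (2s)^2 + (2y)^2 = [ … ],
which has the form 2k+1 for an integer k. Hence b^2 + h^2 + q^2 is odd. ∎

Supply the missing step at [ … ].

(2z + 1)^2 + (2s)^2 + (2y)^2 = 4s^2 + 4y^2 + 4z^2 + 4z + 1
= 2(2s^2 + 2y^2 + 2z^2 + 2z) + 1.
Since 2s^2 + 2y^2 + 2z^2 + 2z is an integer, the sum of squares is of the form 2k+1 for an integer k.

2(2s^2 + 2y^2 + 2z^2 + 2z) + 1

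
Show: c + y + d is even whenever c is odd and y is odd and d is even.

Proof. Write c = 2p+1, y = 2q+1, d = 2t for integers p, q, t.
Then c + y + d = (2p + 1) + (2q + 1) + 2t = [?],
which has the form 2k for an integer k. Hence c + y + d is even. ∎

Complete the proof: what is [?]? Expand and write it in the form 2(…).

Expanding: (2p + 1) + (2q + 1) + 2t = 2p + 2q + 2t + 2.
Every term is even; pulling out the factor of 2 gives 2(p + q + t + 1).

2(p + q + t + 1)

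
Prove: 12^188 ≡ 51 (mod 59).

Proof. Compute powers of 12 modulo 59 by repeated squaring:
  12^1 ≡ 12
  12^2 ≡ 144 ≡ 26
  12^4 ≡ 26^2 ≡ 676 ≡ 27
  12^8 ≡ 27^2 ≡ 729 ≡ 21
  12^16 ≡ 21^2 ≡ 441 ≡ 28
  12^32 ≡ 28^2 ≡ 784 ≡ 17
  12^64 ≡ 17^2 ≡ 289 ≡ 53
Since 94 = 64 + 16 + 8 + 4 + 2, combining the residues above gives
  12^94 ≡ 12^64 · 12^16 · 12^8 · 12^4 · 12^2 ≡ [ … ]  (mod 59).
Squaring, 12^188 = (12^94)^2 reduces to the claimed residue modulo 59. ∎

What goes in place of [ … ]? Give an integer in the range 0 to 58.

46

Multiply the listed residues: 53 · 28 · 21 · 27 · 26 = 1484 → 31164 → 841428 → 21877128.
Reducing modulo 59: 21877128 = 370798·59 + 46, so 12^94 ≡ 46.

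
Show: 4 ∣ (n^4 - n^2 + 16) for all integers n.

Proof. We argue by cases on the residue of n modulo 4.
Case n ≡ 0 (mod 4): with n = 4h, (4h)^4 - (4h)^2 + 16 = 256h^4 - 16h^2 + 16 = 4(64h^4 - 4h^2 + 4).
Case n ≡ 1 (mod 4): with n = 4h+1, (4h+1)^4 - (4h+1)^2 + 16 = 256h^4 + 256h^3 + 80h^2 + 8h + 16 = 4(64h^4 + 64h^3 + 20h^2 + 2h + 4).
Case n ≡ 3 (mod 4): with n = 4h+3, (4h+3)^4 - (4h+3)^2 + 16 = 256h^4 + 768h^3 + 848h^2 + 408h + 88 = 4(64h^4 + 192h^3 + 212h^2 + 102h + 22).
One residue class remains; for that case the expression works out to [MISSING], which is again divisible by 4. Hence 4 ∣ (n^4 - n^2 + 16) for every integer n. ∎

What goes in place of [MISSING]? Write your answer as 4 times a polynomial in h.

Only n ≡ 2 (mod 4) is unaccounted for. Put n = 4h+2:
(4h+2)^4 - (4h+2)^2 + 16 expands to 256h^4 + 512h^3 + 368h^2 + 112h + 28,
and factoring out 4 leaves 4(64h^4 + 128h^3 + 92h^2 + 28h + 7).

4(64h^4 + 128h^3 + 92h^2 + 28h + 7)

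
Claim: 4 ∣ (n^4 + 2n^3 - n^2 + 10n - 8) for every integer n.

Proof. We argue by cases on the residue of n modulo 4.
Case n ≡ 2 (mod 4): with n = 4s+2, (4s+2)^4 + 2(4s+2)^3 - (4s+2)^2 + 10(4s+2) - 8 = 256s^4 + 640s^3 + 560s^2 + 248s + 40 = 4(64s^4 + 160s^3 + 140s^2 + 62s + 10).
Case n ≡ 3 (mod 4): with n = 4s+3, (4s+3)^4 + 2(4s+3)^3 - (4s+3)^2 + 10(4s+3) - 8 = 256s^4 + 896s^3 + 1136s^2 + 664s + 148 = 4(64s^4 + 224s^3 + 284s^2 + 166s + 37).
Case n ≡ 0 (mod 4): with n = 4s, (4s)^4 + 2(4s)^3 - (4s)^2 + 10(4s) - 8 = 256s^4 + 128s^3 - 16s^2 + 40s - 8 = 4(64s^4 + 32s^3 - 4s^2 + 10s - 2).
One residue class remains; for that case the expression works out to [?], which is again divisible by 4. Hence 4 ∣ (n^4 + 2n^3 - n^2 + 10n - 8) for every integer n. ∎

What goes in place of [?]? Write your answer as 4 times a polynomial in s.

Only n ≡ 1 (mod 4) is unaccounted for. Put n = 4s+1:
(4s+1)^4 + 2(4s+1)^3 - (4s+1)^2 + 10(4s+1) - 8 expands to 256s^4 + 384s^3 + 176s^2 + 72s + 4,
and factoring out 4 leaves 4(64s^4 + 96s^3 + 44s^2 + 18s + 1).

4(64s^4 + 96s^3 + 44s^2 + 18s + 1)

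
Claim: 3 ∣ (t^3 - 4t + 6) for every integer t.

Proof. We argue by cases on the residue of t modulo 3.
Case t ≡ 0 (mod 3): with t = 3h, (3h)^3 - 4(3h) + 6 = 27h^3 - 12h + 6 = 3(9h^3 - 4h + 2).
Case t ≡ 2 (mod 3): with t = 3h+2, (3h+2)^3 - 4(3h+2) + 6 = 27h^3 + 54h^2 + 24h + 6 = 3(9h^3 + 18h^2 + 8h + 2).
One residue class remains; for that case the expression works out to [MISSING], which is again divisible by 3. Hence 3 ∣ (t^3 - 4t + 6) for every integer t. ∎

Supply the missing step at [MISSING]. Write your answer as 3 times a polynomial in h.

3(9h^3 + 9h^2 - h + 1)

The residues treated are {0, 2}, so the missing case is t ≡ 1 (mod 3); write t = 3h+1.
Then (3h+1)^3 - 4(3h+1) + 6 = 27h^3 + 27h^2 - 3h + 3 = 3(9h^3 + 9h^2 - h + 1).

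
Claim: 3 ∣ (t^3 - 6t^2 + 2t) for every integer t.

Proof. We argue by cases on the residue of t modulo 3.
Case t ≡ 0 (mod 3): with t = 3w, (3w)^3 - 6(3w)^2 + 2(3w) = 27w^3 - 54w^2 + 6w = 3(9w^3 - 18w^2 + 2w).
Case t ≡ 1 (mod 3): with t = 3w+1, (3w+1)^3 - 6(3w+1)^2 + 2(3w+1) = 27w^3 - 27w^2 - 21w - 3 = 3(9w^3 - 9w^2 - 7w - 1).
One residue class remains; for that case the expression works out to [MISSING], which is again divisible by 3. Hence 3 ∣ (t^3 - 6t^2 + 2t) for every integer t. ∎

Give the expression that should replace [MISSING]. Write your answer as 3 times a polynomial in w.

3(9w^3 - 10w - 4)

Only t ≡ 2 (mod 3) is unaccounted for. Put t = 3w+2:
(3w+2)^3 - 6(3w+2)^2 + 2(3w+2) expands to 27w^3 - 30w - 12,
and factoring out 3 leaves 3(9w^3 - 10w - 4).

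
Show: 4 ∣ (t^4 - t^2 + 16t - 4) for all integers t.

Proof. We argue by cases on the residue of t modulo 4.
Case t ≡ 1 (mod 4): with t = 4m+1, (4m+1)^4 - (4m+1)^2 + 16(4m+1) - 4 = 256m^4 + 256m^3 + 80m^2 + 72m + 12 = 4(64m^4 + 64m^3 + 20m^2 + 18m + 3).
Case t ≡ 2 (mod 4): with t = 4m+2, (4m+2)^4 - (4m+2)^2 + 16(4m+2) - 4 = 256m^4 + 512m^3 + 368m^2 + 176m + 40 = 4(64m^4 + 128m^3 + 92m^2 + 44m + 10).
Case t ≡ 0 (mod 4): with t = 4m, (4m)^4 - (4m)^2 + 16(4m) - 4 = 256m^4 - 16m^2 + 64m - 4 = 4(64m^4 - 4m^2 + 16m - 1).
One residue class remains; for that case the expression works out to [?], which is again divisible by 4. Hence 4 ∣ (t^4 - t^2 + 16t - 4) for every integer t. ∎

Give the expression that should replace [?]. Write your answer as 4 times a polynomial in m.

4(64m^4 + 192m^3 + 212m^2 + 118m + 29)

The residues treated are {1, 2, 0}, so the missing case is t ≡ 3 (mod 4); write t = 4m+3.
Then (4m+3)^4 - (4m+3)^2 + 16(4m+3) - 4 = 256m^4 + 768m^3 + 848m^2 + 472m + 116 = 4(64m^4 + 192m^3 + 212m^2 + 118m + 29).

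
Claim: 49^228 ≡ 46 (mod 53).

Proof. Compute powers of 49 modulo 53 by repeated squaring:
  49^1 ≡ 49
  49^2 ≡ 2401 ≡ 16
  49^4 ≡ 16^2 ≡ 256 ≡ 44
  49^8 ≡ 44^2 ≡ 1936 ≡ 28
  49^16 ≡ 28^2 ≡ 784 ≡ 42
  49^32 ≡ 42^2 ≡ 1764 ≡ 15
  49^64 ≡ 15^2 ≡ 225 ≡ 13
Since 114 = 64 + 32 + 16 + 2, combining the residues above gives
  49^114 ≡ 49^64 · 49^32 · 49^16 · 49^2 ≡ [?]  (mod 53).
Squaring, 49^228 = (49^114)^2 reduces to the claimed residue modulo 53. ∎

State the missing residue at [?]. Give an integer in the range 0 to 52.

Multiply the listed residues: 13 · 15 · 42 · 16 = 195 → 8190 → 131040.
Reducing modulo 53: 131040 = 2472·53 + 24, so 49^114 ≡ 24.

24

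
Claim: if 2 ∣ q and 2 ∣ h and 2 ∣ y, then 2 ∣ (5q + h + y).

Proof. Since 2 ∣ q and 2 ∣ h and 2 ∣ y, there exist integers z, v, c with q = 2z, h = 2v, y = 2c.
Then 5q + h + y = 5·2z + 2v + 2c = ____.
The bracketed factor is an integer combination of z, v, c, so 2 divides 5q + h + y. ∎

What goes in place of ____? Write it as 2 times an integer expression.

2(c + v + 5z)

Pull the common 2 out of every term: 5·2z + 2v + 2c = 2(c + v + 5z).
c + v + 5z is an integer, which exhibits the divisibility.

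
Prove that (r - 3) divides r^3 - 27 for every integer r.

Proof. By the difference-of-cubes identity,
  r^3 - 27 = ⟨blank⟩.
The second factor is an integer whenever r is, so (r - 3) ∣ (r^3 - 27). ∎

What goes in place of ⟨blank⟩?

a^3 - b^3 = (a - b)(a^2 + ab + b^2). With a = r, b = 3:
r^3 - 27 = (r - 3)(r^2 + 3r + 9).

(r - 3)(r^2 + 3r + 9)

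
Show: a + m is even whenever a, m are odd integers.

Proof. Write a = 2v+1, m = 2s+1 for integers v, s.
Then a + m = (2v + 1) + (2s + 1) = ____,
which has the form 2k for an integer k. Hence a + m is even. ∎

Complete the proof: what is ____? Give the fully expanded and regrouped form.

2(s + v + 1)

Expanding: (2v + 1) + (2s + 1) = 2s + 2v + 2.
Every term is even; pulling out the factor of 2 gives 2(s + v + 1).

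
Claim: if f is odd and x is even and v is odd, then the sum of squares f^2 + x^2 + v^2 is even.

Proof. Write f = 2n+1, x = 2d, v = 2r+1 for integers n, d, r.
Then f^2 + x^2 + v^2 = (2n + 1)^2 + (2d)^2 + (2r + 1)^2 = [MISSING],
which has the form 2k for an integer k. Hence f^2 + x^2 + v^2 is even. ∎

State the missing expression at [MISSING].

Expanding: (2n + 1)^2 + (2d)^2 + (2r + 1)^2 = 4d^2 + 4n^2 + 4n + 4r^2 + 4r + 2.
Every term is even; pulling out the factor of 2 gives 2(2d^2 + 2n^2 + 2n + 2r^2 + 2r + 1).

2(2d^2 + 2n^2 + 2n + 2r^2 + 2r + 1)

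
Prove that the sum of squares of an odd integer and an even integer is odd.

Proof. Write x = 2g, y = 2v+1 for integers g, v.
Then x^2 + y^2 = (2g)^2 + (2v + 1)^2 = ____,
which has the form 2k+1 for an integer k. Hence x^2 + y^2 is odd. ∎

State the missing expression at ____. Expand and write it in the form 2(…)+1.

(2g)^2 + (2v + 1)^2 = 4g^2 + 4v^2 + 4v + 1
= 2(2g^2 + 2v^2 + 2v) + 1.
Since 2g^2 + 2v^2 + 2v is an integer, the sum of squares is of the form 2k+1 for an integer k.

2(2g^2 + 2v^2 + 2v) + 1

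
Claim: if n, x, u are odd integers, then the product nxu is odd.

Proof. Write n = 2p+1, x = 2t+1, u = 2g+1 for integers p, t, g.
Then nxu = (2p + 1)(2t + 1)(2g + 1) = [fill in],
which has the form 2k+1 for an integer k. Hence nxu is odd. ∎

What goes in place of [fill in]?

Expanding: (2p + 1)(2t + 1)(2g + 1) = 8gpt + 4gp + 4gt + 2g + 4pt + 2p + 2t + 1.
Every term except the constant is even, so this is 2(4gpt + 2gp + 2gt + g + 2pt + p + t) + 1,
and 4gpt + 2gp + 2gt + g + 2pt + p + t ∈ ℤ gives the required form.

2(4gpt + 2gp + 2gt + g + 2pt + p + t) + 1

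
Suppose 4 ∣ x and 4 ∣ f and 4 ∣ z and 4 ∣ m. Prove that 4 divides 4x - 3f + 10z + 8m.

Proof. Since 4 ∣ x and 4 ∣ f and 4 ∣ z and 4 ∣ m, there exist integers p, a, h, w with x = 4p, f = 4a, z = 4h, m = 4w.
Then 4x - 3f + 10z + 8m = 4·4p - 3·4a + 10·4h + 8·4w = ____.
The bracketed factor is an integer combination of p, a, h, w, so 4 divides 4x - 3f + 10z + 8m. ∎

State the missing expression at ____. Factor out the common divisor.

Pull the common 4 out of every term: 4·4p - 3·4a + 10·4h + 8·4w = 4(-3a + 10h + 4p + 8w).
-3a + 10h + 4p + 8w is an integer, which exhibits the divisibility.

4(-3a + 10h + 4p + 8w)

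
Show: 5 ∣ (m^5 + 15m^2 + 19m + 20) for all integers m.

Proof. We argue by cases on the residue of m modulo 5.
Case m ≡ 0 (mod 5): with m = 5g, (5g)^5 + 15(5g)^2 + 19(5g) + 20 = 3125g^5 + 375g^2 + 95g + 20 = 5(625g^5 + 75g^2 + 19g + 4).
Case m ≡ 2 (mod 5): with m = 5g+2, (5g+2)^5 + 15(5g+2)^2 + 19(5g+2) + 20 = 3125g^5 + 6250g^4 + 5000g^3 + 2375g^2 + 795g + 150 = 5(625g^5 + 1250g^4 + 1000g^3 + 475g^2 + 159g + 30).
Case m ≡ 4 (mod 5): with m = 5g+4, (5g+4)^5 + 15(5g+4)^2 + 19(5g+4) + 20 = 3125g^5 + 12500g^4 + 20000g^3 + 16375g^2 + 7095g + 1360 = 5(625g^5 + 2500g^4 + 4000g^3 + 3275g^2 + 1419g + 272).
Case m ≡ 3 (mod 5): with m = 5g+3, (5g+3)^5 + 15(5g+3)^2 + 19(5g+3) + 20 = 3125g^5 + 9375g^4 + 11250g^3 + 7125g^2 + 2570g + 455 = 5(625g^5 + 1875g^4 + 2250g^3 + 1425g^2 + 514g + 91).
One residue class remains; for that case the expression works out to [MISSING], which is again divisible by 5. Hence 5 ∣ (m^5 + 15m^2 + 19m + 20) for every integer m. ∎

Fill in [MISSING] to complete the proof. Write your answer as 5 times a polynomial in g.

The residues treated are {0, 2, 4, 3}, so the missing case is m ≡ 1 (mod 5); write m = 5g+1.
Then (5g+1)^5 + 15(5g+1)^2 + 19(5g+1) + 20 = 3125g^5 + 3125g^4 + 1250g^3 + 625g^2 + 270g + 55 = 5(625g^5 + 625g^4 + 250g^3 + 125g^2 + 54g + 11).

5(625g^5 + 625g^4 + 250g^3 + 125g^2 + 54g + 11)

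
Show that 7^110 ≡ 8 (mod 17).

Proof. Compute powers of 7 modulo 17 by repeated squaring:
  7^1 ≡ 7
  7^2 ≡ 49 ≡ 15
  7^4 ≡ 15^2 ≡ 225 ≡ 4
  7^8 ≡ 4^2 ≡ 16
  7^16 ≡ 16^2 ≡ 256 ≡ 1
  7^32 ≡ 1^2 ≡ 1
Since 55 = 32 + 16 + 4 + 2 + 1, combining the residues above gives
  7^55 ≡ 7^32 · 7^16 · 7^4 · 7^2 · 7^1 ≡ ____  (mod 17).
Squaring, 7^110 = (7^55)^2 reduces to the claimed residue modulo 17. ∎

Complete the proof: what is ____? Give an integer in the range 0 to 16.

Multiply the listed residues: 1 · 1 · 4 · 15 · 7 = 1 → 4 → 60 → 420.
Reducing modulo 17: 420 = 24·17 + 12, so 7^55 ≡ 12.

12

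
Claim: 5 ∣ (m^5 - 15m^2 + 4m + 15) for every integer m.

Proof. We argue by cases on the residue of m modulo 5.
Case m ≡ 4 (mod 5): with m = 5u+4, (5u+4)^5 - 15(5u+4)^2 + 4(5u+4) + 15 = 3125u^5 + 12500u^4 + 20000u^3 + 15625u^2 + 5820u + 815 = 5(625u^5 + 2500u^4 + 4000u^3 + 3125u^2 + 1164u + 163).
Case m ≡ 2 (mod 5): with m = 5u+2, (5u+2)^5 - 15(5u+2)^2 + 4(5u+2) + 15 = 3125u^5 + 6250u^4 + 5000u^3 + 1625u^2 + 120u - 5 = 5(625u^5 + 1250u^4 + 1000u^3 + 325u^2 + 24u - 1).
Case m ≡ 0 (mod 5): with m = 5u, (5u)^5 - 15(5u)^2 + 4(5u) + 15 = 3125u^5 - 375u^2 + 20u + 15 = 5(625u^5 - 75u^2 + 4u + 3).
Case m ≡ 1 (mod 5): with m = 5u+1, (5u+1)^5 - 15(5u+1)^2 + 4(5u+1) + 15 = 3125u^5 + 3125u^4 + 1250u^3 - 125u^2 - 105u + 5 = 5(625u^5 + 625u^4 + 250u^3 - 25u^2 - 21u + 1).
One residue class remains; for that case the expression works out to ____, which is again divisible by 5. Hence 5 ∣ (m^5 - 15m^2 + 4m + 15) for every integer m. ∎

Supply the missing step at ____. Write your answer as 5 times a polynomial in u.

The residues treated are {4, 2, 0, 1}, so the missing case is m ≡ 3 (mod 5); write m = 5u+3.
Then (5u+3)^5 - 15(5u+3)^2 + 4(5u+3) + 15 = 3125u^5 + 9375u^4 + 11250u^3 + 6375u^2 + 1595u + 135 = 5(625u^5 + 1875u^4 + 2250u^3 + 1275u^2 + 319u + 27).

5(625u^5 + 1875u^4 + 2250u^3 + 1275u^2 + 319u + 27)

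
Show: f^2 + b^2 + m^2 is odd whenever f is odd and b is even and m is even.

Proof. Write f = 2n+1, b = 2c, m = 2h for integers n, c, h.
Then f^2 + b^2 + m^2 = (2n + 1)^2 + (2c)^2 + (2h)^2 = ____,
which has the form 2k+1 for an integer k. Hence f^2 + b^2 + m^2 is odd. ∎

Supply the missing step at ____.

2(2c^2 + 2h^2 + 2n^2 + 2n) + 1

(2n + 1)^2 + (2c)^2 + (2h)^2 = 4c^2 + 4h^2 + 4n^2 + 4n + 1
= 2(2c^2 + 2h^2 + 2n^2 + 2n) + 1.
Since 2c^2 + 2h^2 + 2n^2 + 2n is an integer, the sum of squares is of the form 2k+1 for an integer k.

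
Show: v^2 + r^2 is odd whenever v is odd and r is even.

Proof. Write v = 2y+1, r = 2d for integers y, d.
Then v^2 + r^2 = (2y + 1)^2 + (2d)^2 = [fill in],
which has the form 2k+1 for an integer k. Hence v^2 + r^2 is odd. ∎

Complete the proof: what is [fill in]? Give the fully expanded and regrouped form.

2(2d^2 + 2y^2 + 2y) + 1

(2y + 1)^2 + (2d)^2 = 4d^2 + 4y^2 + 4y + 1
= 2(2d^2 + 2y^2 + 2y) + 1.
Since 2d^2 + 2y^2 + 2y is an integer, the sum of squares is of the form 2k+1 for an integer k.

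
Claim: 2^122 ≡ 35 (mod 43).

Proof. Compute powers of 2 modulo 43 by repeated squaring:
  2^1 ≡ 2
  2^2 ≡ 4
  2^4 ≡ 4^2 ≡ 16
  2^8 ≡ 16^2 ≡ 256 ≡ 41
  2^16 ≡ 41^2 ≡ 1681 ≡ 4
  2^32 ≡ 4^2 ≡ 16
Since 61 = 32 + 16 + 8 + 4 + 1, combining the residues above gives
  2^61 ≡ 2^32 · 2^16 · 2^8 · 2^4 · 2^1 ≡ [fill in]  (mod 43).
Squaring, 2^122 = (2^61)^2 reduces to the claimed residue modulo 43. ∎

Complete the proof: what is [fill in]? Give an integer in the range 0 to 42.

32

Multiply the listed residues: 16 · 4 · 41 · 16 · 2 = 64 → 2624 → 41984 → 83968.
Reducing modulo 43: 83968 = 1952·43 + 32, so 2^61 ≡ 32.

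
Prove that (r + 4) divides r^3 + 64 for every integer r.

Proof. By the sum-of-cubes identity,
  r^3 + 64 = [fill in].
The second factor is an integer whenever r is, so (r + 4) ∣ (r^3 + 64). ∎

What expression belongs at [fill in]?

(r + 4)(r^2 - 4r + 16)

Polynomial division of r^3 + 64 by r + 4 leaves remainder 0 and quotient r^2 - 4r + 16.
Hence r^3 + 64 = (r + 4)(r^2 - 4r + 16).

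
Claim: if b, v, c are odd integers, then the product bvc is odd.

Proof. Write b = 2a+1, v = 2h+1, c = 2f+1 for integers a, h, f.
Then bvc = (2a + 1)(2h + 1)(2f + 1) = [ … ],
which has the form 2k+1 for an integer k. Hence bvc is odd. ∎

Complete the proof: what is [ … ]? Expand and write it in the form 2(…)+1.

2(4afh + 2af + 2ah + a + 2fh + f + h) + 1

Expanding: (2a + 1)(2h + 1)(2f + 1) = 8afh + 4af + 4ah + 2a + 4fh + 2f + 2h + 1.
Every term except the constant is even, so this is 2(4afh + 2af + 2ah + a + 2fh + f + h) + 1,
and 4afh + 2af + 2ah + a + 2fh + f + h ∈ ℤ gives the required form.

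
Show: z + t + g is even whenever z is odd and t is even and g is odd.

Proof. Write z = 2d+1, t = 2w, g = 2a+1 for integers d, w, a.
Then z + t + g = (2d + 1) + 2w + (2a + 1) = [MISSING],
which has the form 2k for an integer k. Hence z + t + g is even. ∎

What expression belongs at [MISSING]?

2(a + d + w + 1)

Expanding: (2d + 1) + 2w + (2a + 1) = 2a + 2d + 2w + 2.
Every term is even; pulling out the factor of 2 gives 2(a + d + w + 1).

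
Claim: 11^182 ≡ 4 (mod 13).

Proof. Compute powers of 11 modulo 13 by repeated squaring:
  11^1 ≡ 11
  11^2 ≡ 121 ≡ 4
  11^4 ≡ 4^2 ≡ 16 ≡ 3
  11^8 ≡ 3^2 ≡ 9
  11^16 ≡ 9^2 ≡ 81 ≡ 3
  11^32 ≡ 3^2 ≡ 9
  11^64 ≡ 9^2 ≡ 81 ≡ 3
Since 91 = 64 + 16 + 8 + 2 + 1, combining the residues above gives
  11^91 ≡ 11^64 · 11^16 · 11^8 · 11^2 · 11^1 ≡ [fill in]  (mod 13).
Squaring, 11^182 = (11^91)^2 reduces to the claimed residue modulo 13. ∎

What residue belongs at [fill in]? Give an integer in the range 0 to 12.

Multiply the listed residues: 3 · 3 · 9 · 4 · 11 = 9 → 81 → 324 → 3564.
Reducing modulo 13: 3564 = 274·13 + 2, so 11^91 ≡ 2.

2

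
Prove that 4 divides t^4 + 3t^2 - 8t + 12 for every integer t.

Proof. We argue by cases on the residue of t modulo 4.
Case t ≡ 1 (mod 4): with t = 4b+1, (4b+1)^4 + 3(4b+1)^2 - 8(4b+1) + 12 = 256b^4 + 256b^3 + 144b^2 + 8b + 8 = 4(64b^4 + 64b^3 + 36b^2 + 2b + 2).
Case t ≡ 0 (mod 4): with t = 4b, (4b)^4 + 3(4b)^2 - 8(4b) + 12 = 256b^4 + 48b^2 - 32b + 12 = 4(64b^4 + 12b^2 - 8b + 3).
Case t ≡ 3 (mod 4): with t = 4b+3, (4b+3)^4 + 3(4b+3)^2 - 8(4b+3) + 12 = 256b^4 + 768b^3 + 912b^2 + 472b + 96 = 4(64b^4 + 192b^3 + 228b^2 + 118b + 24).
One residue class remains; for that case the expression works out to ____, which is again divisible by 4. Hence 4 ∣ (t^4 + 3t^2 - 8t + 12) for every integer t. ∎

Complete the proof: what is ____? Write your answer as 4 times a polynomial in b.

The residues treated are {1, 0, 3}, so the missing case is t ≡ 2 (mod 4); write t = 4b+2.
Then (4b+2)^4 + 3(4b+2)^2 - 8(4b+2) + 12 = 256b^4 + 512b^3 + 432b^2 + 144b + 24 = 4(64b^4 + 128b^3 + 108b^2 + 36b + 6).

4(64b^4 + 128b^3 + 108b^2 + 36b + 6)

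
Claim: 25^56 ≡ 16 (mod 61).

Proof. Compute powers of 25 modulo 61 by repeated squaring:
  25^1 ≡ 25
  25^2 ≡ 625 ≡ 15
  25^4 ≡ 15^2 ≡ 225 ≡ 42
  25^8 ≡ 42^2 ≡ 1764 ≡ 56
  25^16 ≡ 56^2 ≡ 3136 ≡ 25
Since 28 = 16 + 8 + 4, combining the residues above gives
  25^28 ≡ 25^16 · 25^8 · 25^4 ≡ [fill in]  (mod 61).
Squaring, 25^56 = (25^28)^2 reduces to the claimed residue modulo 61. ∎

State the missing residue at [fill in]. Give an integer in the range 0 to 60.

25^16 · 25^8 · 25^4 ≡ 25 · 56 · 42 = 58800.
58800 mod 61 = 57, so 25^28 ≡ 57 (mod 61).

57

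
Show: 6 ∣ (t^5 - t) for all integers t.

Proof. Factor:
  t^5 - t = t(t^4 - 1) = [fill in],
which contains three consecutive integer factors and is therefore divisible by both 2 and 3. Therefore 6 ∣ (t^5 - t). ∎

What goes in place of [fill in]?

(t - 1)t(t + 1)(t^2 + 1)

t^4 - 1 = (t^2 - 1)(t^2 + 1), and t^2 - 1 = (t-1)(t+1).
So t(t^4 - 1) = (t - 1)t(t + 1)(t^2 + 1).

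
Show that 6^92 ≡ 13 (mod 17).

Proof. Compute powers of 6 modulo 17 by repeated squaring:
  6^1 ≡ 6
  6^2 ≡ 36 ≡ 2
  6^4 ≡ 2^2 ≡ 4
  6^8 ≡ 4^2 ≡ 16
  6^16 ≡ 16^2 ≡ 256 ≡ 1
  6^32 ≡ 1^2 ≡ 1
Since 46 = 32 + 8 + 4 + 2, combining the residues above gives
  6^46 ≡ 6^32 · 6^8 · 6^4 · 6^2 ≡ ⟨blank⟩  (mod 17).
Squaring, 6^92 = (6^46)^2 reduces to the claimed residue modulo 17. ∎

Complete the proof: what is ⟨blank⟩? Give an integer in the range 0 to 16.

9

Multiply the listed residues: 1 · 16 · 4 · 2 = 16 → 64 → 128.
Reducing modulo 17: 128 = 7·17 + 9, so 6^46 ≡ 9.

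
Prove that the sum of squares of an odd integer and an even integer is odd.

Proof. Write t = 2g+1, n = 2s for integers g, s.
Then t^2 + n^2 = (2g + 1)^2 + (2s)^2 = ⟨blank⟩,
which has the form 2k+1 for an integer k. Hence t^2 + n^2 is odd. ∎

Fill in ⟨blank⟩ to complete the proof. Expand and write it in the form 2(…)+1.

2(2g^2 + 2g + 2s^2) + 1

(2g + 1)^2 + (2s)^2 = 4g^2 + 4g + 4s^2 + 1
= 2(2g^2 + 2g + 2s^2) + 1.
Since 2g^2 + 2g + 2s^2 is an integer, the sum of squares is of the form 2k+1 for an integer k.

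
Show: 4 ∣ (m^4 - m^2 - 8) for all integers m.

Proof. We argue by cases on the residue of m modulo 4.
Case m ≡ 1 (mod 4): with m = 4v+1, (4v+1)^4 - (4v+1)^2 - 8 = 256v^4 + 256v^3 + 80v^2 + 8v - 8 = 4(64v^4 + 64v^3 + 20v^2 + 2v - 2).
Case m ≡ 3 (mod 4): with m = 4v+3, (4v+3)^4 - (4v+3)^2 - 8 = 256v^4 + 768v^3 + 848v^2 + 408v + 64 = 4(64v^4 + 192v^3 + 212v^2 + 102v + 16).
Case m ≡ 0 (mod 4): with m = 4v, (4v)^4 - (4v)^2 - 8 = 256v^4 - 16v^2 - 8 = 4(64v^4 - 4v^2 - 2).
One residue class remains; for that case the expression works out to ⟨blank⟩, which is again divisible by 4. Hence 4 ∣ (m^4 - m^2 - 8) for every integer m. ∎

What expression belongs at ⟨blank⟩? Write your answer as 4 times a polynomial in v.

The residues treated are {1, 3, 0}, so the missing case is m ≡ 2 (mod 4); write m = 4v+2.
Then (4v+2)^4 - (4v+2)^2 - 8 = 256v^4 + 512v^3 + 368v^2 + 112v + 4 = 4(64v^4 + 128v^3 + 92v^2 + 28v + 1).

4(64v^4 + 128v^3 + 92v^2 + 28v + 1)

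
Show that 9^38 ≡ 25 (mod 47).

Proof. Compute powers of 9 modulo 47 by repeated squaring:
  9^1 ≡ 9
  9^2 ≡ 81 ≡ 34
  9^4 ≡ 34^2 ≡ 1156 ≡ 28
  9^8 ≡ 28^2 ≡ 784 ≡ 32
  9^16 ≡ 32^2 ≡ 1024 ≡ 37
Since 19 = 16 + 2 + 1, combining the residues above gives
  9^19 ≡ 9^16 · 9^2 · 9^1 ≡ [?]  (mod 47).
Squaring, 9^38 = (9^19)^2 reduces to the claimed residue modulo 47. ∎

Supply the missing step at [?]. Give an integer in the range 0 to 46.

9^16 · 9^2 · 9^1 ≡ 37 · 34 · 9 = 11322.
11322 mod 47 = 42, so 9^19 ≡ 42 (mod 47).

42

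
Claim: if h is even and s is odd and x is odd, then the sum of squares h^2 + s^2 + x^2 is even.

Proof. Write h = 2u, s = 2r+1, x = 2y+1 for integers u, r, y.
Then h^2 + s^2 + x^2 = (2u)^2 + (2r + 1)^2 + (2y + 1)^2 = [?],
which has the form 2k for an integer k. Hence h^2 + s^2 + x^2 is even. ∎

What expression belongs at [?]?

2(2r^2 + 2r + 2u^2 + 2y^2 + 2y + 1)

Expanding: (2u)^2 + (2r + 1)^2 + (2y + 1)^2 = 4r^2 + 4r + 4u^2 + 4y^2 + 4y + 2.
Every term is even; pulling out the factor of 2 gives 2(2r^2 + 2r + 2u^2 + 2y^2 + 2y + 1).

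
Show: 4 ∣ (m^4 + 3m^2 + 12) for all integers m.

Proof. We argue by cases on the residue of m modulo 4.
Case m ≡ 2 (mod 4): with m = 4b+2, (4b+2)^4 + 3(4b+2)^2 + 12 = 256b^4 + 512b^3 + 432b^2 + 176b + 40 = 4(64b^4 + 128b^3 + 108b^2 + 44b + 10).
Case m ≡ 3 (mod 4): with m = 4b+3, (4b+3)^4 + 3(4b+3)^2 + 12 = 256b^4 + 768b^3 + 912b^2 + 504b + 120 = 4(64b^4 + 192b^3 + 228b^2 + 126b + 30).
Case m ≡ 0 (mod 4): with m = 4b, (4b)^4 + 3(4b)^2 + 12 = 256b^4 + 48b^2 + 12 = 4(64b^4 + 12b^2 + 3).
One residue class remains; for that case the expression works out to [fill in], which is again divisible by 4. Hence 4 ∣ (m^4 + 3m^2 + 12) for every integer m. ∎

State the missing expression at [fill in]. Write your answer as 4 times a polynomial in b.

4(64b^4 + 64b^3 + 36b^2 + 10b + 4)

Only m ≡ 1 (mod 4) is unaccounted for. Put m = 4b+1:
(4b+1)^4 + 3(4b+1)^2 + 12 expands to 256b^4 + 256b^3 + 144b^2 + 40b + 16,
and factoring out 4 leaves 4(64b^4 + 64b^3 + 36b^2 + 10b + 4).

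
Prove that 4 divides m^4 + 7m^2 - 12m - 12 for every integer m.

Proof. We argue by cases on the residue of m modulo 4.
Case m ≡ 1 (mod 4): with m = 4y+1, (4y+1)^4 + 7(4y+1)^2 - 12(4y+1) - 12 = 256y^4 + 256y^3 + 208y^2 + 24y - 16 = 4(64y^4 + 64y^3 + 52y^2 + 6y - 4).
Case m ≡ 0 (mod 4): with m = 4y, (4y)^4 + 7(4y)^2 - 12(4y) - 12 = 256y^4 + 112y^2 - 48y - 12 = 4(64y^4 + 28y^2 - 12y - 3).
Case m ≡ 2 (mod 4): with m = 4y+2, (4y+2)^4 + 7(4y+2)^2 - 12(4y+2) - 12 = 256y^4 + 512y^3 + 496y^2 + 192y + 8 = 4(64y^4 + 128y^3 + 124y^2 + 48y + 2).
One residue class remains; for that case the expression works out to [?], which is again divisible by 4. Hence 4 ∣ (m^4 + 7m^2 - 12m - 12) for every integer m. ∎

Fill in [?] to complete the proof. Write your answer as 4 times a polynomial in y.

4(64y^4 + 192y^3 + 244y^2 + 138y + 24)

The residues treated are {1, 0, 2}, so the missing case is m ≡ 3 (mod 4); write m = 4y+3.
Then (4y+3)^4 + 7(4y+3)^2 - 12(4y+3) - 12 = 256y^4 + 768y^3 + 976y^2 + 552y + 96 = 4(64y^4 + 192y^3 + 244y^2 + 138y + 24).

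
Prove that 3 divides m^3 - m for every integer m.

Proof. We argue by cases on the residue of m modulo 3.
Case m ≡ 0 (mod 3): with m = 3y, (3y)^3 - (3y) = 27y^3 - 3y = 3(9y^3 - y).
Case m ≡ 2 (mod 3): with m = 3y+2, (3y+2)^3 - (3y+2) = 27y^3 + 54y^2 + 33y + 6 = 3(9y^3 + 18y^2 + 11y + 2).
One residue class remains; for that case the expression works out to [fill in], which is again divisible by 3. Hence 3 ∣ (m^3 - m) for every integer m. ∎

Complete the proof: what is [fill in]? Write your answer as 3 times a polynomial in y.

3(9y^3 + 9y^2 + 2y)

The residues treated are {0, 2}, so the missing case is m ≡ 1 (mod 3); write m = 3y+1.
Then (3y+1)^3 - (3y+1) = 27y^3 + 27y^2 + 6y = 3(9y^3 + 9y^2 + 2y).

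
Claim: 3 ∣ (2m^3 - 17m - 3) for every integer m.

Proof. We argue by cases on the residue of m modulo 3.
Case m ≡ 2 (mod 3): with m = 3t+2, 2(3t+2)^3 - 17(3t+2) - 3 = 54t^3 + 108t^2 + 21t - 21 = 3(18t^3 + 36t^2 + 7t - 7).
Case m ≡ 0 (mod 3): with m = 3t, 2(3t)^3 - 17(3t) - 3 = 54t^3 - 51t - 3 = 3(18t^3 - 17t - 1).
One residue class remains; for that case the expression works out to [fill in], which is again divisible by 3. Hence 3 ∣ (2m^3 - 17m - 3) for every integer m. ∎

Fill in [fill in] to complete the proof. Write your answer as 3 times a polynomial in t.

The residues treated are {2, 0}, so the missing case is m ≡ 1 (mod 3); write m = 3t+1.
Then 2(3t+1)^3 - 17(3t+1) - 3 = 54t^3 + 54t^2 - 33t - 18 = 3(18t^3 + 18t^2 - 11t - 6).

3(18t^3 + 18t^2 - 11t - 6)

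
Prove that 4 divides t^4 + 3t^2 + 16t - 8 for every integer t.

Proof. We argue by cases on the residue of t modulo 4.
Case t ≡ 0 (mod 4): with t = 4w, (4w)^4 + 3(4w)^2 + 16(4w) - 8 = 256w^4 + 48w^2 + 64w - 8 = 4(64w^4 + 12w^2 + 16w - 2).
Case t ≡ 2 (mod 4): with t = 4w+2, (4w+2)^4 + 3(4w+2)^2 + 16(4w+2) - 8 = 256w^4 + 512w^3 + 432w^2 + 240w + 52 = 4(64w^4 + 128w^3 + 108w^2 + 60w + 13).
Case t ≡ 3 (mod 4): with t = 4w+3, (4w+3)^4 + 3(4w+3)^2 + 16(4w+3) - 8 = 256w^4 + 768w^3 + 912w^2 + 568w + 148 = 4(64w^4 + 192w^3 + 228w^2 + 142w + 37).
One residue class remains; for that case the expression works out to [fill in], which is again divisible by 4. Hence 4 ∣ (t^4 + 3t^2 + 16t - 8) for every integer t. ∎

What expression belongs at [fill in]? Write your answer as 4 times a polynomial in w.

4(64w^4 + 64w^3 + 36w^2 + 26w + 3)

Only t ≡ 1 (mod 4) is unaccounted for. Put t = 4w+1:
(4w+1)^4 + 3(4w+1)^2 + 16(4w+1) - 8 expands to 256w^4 + 256w^3 + 144w^2 + 104w + 12,
and factoring out 4 leaves 4(64w^4 + 64w^3 + 36w^2 + 26w + 3).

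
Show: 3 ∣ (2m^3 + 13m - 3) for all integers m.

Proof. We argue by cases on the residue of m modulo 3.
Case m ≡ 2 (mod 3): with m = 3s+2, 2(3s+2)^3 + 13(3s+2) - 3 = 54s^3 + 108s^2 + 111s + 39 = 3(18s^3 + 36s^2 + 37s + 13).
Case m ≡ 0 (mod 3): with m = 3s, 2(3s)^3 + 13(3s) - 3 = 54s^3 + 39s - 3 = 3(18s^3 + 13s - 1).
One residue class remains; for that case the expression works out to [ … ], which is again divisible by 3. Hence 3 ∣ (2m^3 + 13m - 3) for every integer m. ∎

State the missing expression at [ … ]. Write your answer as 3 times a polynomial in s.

3(18s^3 + 18s^2 + 19s + 4)

Only m ≡ 1 (mod 3) is unaccounted for. Put m = 3s+1:
2(3s+1)^3 + 13(3s+1) - 3 expands to 54s^3 + 54s^2 + 57s + 12,
and factoring out 3 leaves 3(18s^3 + 18s^2 + 19s + 4).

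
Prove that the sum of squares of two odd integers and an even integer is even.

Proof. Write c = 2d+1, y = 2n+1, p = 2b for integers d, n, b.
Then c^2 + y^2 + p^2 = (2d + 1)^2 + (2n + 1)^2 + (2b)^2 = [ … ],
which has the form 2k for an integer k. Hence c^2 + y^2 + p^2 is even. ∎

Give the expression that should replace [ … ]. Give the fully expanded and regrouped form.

Expanding: (2d + 1)^2 + (2n + 1)^2 + (2b)^2 = 4b^2 + 4d^2 + 4d + 4n^2 + 4n + 2.
Every term is even; pulling out the factor of 2 gives 2(2b^2 + 2d^2 + 2d + 2n^2 + 2n + 1).

2(2b^2 + 2d^2 + 2d + 2n^2 + 2n + 1)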